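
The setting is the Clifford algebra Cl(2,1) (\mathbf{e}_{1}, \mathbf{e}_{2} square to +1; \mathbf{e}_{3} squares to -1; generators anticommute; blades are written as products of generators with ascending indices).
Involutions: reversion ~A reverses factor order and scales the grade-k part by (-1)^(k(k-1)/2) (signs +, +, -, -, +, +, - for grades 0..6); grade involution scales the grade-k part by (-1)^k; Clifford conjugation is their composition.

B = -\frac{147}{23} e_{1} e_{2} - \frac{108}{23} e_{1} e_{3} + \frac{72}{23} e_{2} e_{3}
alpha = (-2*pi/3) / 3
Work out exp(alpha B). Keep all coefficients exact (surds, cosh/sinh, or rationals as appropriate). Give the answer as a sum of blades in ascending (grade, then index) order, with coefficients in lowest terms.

B^2 term by term: the squares give (-\frac{147}{23})^2*(e_{1} e_{2})^2 + (-\frac{108}{23})^2*(e_{1} e_{3})^2 + (\frac{72}{23})^2*(e_{2} e_{3})^2 = \frac{21609}{529}*(-1) + \frac{11664}{529}*(+1) + \frac{5184}{529}*(+1) = -9 (each basis 2-blade squares to minus the product of its generators' squares); cross terms between blades sharing an index anticommute and cancel. So B^2 = -9.
B^2 = -9 — B^2 < 0, so the exponential closes trigonometrically: l = 3, alpha*l = - \frac{2 \pi}{3}, so exp(alpha B) = cos(- \frac{2 \pi}{3}) + (sin(- \frac{2 \pi}{3})/3)*B = - \frac{1}{2} + (- \frac{\sqrt{3}}{6})*B.
Answer: - \frac{1}{2} + \frac{49 \sqrt{3}}{46} e_{1} e_{2} + \frac{18 \sqrt{3}}{23} e_{1} e_{3} - \frac{12 \sqrt{3}}{23} e_{2} e_{3}


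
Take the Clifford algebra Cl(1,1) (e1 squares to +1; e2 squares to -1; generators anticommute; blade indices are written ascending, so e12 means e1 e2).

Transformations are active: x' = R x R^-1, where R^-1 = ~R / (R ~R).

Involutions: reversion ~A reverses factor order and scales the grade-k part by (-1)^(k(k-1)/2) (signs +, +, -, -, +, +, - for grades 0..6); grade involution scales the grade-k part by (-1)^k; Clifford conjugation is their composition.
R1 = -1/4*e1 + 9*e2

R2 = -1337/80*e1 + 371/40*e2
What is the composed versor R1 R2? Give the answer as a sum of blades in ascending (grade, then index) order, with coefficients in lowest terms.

Distribute over the terms of R1 (each basis-blade product reordered to ascending indices, repeated generators contracted through their squares):
(-1/4*e1) R2 = 1337/320 - 371/160*e12
(9*e2) R2 = -3339/40 + 12033/80*e12
Summing the partial products and collecting blades:
Answer: -5075/64 + 4739/32*e12


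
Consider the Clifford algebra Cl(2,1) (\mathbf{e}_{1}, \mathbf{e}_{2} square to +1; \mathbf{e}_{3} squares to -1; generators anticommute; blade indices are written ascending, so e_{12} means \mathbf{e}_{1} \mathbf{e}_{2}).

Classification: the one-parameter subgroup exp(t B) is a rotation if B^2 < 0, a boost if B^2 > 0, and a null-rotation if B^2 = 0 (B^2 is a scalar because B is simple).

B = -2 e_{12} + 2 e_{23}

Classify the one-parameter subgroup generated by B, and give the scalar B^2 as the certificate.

B^2 term by term: the squares give (-2)^2*(e_{12})^2 + (2)^2*(e_{23})^2 = 4*(-1) + 4*(+1) = 0 (each basis 2-blade squares to minus the product of its generators' squares); cross terms between blades sharing an index anticommute and cancel. So B^2 = 0.
Answer: null-rotation, certificate B^2 = 0. Why this suffices: the scalar 0 survives any versor conjugation, so its sign alone determines the class however B is presented.


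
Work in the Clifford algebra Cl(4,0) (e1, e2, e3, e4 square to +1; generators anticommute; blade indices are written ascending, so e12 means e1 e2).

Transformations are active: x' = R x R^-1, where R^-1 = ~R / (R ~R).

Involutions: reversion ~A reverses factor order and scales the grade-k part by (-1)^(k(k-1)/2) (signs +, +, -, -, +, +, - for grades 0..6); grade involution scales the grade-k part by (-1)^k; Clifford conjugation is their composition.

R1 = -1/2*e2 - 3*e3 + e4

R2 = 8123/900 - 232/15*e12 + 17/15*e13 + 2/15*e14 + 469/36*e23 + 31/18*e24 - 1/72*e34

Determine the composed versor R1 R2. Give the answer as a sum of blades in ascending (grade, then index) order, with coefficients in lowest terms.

Distribute over the terms of R1 (each basis-blade product reordered to ascending indices, repeated generators contracted through their squares):
(-1/2*e2) R2 = -116/15*e1 - 8123/1800*e2 - 469/72*e3 - 31/36*e4 + 17/30*e123 + 1/15*e124 + 1/144*e234
(-3*e3) R2 = 17/5*e1 + 469/12*e2 - 8123/300*e3 + 1/24*e4 + 232/5*e123 + 2/5*e134 + 31/6*e234
(e4) R2 = -2/15*e1 - 31/18*e2 + 1/72*e3 + 8123/900*e4 - 232/15*e124 + 17/15*e134 + 469/36*e234
Summing the partial products and collecting blades:
Answer: -67/15*e1 + 19709/600*e2 - 10073/300*e3 + 14771/1800*e4 + 1409/30*e123 - 77/5*e124 + 23/15*e134 + 2621/144*e234


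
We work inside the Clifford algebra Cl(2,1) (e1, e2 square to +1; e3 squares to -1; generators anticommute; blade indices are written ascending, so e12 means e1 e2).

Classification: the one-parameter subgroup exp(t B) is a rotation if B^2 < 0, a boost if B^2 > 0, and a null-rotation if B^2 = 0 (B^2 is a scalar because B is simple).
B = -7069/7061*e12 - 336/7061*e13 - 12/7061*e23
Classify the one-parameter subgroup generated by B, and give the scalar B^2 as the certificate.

B^2 term by term: the squares give (-7069/7061)^2*(e12)^2 + (-336/7061)^2*(e13)^2 + (-12/7061)^2*(e23)^2 = 49970761/49857721*(-1) + 112896/49857721*(+1) + 144/49857721*(+1) = -1 (each basis 2-blade squares to minus the product of its generators' squares); cross terms between blades sharing an index anticommute and cancel. So B^2 = -1.
Answer: rotation, certificate B^2 = -1. No conjugation can change B^2 = -1; the sign gives the class.


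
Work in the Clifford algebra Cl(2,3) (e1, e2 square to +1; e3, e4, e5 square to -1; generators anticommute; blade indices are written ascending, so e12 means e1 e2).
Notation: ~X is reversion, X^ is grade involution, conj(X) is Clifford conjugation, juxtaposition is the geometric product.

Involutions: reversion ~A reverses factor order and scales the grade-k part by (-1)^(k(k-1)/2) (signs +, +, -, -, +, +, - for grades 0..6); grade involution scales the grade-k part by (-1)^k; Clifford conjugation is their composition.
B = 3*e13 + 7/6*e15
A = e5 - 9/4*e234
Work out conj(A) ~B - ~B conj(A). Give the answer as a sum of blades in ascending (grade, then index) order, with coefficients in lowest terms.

first term: 7/6*e1 - 27/4*e124 + 3*e135 - 21/8*e12345
second term: -7/6*e1 + 27/4*e124 + 3*e135 - 21/8*e12345
Answer: 7/3*e1 - 27/2*e124


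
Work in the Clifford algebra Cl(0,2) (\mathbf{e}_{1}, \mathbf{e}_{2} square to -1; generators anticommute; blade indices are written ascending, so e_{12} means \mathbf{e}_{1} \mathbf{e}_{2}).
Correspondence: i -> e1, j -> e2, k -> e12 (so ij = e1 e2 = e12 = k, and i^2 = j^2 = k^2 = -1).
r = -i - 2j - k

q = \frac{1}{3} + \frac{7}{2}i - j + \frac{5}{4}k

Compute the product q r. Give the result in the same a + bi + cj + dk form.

In blades: q = \frac{1}{3} + \frac{7}{2} e_{1} - e_{2} + \frac{5}{4} e_{12}, r = -e_{1} - 2 e_{2} - e_{12}.
Distribute q over r term by term (generator squares from the signature, products reordered to ascending indices): (\frac{1}{3})*r = -\frac{1}{3} e_{1} - \frac{2}{3} e_{2} - \frac{1}{3} e_{12}; (\frac{7}{2} e_{1})*r = \frac{7}{2} + \frac{7}{2} e_{2} - 7 e_{12}; (-e_{2})*r = -2 + e_{1} - e_{12}; (\frac{5}{4} e_{12})*r = \frac{5}{4} + \frac{5}{2} e_{1} - \frac{5}{4} e_{2}.
Sum: \frac{11}{4} + \frac{19}{6} e_{1} + \frac{19}{12} e_{2} - \frac{25}{3} e_{12}; translating back through the correspondence:
Answer: \frac{11}{4} + \frac{19}{6}i + \frac{19}{12}j - \frac{25}{3}k


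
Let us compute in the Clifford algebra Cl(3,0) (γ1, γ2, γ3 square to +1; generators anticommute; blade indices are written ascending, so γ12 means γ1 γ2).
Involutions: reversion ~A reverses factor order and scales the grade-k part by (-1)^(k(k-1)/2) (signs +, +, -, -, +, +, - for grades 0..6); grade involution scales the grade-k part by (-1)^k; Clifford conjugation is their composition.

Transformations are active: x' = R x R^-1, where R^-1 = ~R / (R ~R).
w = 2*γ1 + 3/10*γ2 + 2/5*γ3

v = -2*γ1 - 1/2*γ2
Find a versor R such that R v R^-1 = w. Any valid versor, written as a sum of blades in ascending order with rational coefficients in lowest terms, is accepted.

Reasoning: v^2 = w^2 = 17/4 since conjugation preserves the quadratic form; R = v + w = -1/5*γ2 + 2/5*γ3 is then valid when invertible, keeping its own part and reversing (v - w)/2.
Answer: -1/5*γ2 + 2/5*γ3


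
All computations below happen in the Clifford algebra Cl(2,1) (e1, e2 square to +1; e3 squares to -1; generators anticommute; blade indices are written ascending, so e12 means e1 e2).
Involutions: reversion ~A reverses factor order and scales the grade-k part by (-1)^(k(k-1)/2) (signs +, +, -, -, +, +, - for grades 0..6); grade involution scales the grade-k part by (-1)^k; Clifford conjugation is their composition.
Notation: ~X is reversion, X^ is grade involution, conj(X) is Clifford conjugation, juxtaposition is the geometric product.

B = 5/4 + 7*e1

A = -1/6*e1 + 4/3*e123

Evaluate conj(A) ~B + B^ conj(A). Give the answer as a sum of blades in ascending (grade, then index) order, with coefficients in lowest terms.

first term: 7/6 + 5/24*e1 + 28/3*e23 + 5/3*e123
second term: -7/6 + 5/24*e1 - 28/3*e23 + 5/3*e123
Answer: 5/12*e1 + 10/3*e123


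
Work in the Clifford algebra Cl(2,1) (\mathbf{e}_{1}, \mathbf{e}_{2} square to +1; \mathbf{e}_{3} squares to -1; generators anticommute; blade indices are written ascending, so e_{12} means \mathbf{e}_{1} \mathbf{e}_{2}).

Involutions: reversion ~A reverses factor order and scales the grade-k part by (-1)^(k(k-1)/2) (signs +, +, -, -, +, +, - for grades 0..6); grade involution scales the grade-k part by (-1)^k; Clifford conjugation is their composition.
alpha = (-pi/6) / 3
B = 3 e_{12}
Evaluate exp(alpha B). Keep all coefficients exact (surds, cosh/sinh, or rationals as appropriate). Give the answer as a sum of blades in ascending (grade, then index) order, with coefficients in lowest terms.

B^2 = (3)^2*(e_{12})^2 = 9*(-1) = -9 (a basis 2-blade squares to minus the product of its generators' squares).
B^2 = -9 — circular case — the even/odd split gives cos and sin: l = 3, alpha*l = - \frac{\pi}{6}, so exp(alpha B) = cos(- \frac{\pi}{6}) + (sin(- \frac{\pi}{6})/3)*B = \frac{\sqrt{3}}{2} + (- \frac{1}{6})*B.
Answer: \frac{\sqrt{3}}{2} - \frac{1}{2} e_{12}


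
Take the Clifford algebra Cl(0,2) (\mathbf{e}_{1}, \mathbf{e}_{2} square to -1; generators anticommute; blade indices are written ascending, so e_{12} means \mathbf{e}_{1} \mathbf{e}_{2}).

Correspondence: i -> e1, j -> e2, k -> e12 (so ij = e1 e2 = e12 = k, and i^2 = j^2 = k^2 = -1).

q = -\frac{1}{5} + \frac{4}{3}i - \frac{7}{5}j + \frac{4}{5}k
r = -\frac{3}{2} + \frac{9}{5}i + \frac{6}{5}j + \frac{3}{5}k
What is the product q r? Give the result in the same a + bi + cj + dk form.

In blades: q = -\frac{1}{5} + \frac{4}{3} e_{1} - \frac{7}{5} e_{2} + \frac{4}{5} e_{12}, r = -\frac{3}{2} + \frac{9}{5} e_{1} + \frac{6}{5} e_{2} + \frac{3}{5} e_{12}.
Distribute q over r term by term (generator squares from the signature, products reordered to ascending indices): (-\frac{1}{5})*r = \frac{3}{10} - \frac{9}{25} e_{1} - \frac{6}{25} e_{2} - \frac{3}{25} e_{12}; (\frac{4}{3} e_{1})*r = -\frac{12}{5} - 2 e_{1} - \frac{4}{5} e_{2} + \frac{8}{5} e_{12}; (-\frac{7}{5} e_{2})*r = \frac{42}{25} - \frac{21}{25} e_{1} + \frac{21}{10} e_{2} + \frac{63}{25} e_{12}; (\frac{4}{5} e_{12})*r = -\frac{12}{25} - \frac{24}{25} e_{1} + \frac{36}{25} e_{2} - \frac{6}{5} e_{12}.
Sum: -\frac{9}{10} - \frac{104}{25} e_{1} + \frac{5}{2} e_{2} + \frac{14}{5} e_{12}; translating back through the correspondence:
Answer: -\frac{9}{10} - \frac{104}{25}i + \frac{5}{2}j + \frac{14}{5}k


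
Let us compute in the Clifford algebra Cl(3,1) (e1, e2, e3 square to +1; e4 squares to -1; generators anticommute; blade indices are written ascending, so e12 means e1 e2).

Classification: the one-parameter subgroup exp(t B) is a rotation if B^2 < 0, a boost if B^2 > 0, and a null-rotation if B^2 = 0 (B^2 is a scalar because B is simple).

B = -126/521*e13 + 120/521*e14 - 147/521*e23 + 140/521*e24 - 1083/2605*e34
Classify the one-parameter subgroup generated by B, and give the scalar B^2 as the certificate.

B^2 term by term: the squares give (-126/521)^2*(e13)^2 + (120/521)^2*(e14)^2 + (-147/521)^2*(e23)^2 + (140/521)^2*(e24)^2 + (-1083/2605)^2*(e34)^2 = 15876/271441*(-1) + 14400/271441*(+1) + 21609/271441*(-1) + 19600/271441*(+1) + 1172889/6786025*(+1) = 4/25 (each basis 2-blade squares to minus the product of its generators' squares); cross terms between blades sharing an index anticommute and cancel; the commuting (index-disjoint) pairs give grade-4 terms 2*c*c'*(blade product), which cancel blade by blade — e1234: 35280/271441 - 35280/271441 = 0 — confirming B is simple. So B^2 = 4/25.
Answer: boost, certificate B^2 = 4/25. B^2 = 4/25 is basis-independent, so its sign is the whole story.


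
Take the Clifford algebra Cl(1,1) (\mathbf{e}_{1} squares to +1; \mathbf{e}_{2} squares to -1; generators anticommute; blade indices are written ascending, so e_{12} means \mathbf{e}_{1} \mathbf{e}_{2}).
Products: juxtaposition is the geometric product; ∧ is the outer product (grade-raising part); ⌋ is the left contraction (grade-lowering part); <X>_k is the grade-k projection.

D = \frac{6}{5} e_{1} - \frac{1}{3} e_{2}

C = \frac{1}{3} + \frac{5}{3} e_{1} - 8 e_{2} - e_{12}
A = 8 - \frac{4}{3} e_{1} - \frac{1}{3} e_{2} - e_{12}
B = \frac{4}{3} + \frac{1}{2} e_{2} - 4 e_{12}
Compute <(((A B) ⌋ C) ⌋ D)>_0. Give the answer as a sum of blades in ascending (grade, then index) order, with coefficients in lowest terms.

step 1: \frac{89}{6} + \frac{1}{18} e_{1} + \frac{80}{9} e_{2} - 34 e_{12}
step 2: \frac{2974}{27} + \frac{95}{6} e_{1} - \frac{2137}{18} e_{2} - \frac{89}{6} e_{12}
step 3: -\frac{1111}{54} + \frac{5948}{45} e_{1} - \frac{2974}{81} e_{2}
step 4: -\frac{1111}{54}
Answer: -\frac{1111}{54}


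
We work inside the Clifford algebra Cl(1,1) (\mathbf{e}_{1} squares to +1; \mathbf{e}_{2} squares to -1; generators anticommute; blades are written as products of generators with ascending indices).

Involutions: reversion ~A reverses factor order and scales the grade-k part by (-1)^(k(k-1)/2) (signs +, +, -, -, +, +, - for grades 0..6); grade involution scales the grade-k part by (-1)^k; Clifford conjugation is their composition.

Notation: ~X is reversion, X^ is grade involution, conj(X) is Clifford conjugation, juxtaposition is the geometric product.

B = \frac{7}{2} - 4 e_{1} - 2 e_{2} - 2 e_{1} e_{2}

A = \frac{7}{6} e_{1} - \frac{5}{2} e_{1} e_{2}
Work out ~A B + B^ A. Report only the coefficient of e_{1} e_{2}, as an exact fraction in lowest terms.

first term: -\frac{29}{3} + \frac{109}{12} e_{1} + \frac{23}{3} e_{2} + \frac{77}{12} e_{1} e_{2}
second term: \frac{29}{3} - \frac{11}{12} e_{1} - \frac{23}{3} e_{2} - \frac{133}{12} e_{1} e_{2}
Answer: -\frac{14}{3}


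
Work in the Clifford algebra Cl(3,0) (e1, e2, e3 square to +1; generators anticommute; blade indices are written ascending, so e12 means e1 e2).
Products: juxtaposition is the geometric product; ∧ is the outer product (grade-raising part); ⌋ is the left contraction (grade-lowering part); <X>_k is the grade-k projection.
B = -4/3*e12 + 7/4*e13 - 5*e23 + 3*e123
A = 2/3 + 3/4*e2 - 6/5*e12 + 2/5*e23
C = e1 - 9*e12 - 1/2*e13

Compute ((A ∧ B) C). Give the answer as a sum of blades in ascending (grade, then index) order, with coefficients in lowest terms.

step 1: -8/9*e12 + 7/6*e13 - 10/3*e23 + 11/16*e123
step 2: -89/12 + 157/288*e2 + 241/48*e3 + 5/3*e12 - 30*e13 - 1477/144*e23 - 10/3*e123
Answer: -89/12 + 157/288*e2 + 241/48*e3 + 5/3*e12 - 30*e13 - 1477/144*e23 - 10/3*e123


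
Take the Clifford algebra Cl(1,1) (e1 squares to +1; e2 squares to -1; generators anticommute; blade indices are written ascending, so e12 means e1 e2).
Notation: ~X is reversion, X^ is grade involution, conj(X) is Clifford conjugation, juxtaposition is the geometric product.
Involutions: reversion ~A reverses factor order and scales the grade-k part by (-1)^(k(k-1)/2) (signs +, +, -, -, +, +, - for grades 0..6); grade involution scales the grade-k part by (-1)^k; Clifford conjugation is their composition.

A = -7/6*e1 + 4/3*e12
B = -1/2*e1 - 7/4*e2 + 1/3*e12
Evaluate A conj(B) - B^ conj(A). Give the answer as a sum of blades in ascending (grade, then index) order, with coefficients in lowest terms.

first term: -37/36 - 7/3*e1 - 5/18*e2 - 49/24*e12
second term: 5/36 - 7/3*e1 - 19/18*e2 - 49/24*e12
Answer: -7/6 + 7/9*e2


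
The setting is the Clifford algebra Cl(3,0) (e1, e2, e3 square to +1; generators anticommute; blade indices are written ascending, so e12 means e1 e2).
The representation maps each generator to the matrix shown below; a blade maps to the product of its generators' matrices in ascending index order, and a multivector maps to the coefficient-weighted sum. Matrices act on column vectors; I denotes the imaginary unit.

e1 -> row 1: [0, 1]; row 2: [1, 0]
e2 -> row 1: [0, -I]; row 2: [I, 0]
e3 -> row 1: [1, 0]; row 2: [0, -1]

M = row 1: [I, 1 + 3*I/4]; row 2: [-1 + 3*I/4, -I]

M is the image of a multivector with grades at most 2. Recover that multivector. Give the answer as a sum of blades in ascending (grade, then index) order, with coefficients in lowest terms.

Method: 1, rho(e1), rho(e2), rho(e3) form a trace-orthogonal basis of the 2x2 complex matrices (tr(X Y) = 2 if X = Y, else 0), so M = m0*1 + m1*rho(e1) + m2*rho(e2) + m3*rho(e3) with m0 = tr(M)/2 = 0, m1 = tr(M rho(e1))/2 = 3*I/4, m2 = tr(M rho(e2))/2 = I, m3 = tr(M rho(e3))/2 = I.
Multiplying table entries, the bivector images are rho(e12) = I*rho(e3), rho(e13) = -I*rho(e2), rho(e23) = I*rho(e1); with real blade coefficients the real parts of m0..m3 are the coefficients of 1, e1, e2, e3 and the imaginary parts give the bivectors (e23: Im m1, e13: -Im m2, e12: Im m3).
Answer: e12 - e13 + 3/4*e23


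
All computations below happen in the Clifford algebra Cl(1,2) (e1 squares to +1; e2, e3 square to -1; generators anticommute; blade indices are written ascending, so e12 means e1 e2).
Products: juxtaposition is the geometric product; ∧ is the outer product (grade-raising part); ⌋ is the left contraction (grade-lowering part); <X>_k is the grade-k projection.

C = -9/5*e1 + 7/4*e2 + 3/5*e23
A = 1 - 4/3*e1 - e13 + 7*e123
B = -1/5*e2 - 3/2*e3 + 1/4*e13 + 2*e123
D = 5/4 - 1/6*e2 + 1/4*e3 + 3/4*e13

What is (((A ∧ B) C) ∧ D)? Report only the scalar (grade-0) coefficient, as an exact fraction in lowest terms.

step 1: -1/5*e2 - 3/2*e3 + 4/15*e12 + 9/4*e13 + 9/5*e123
step 2: 7/20 - 116/75*e1 - 21/50*e2 + 417/100*e3 + 99/100*e12 + 29/100*e13 - 123/200*e23 - 63/16*e123
step 3: 7/16 - 29/15*e1 - 7/12*e2 + 53/10*e3 + 5383/3600*e12 + 143/600*e13 - 143/800*e23 - 20693/4800*e123
Answer: 7/16


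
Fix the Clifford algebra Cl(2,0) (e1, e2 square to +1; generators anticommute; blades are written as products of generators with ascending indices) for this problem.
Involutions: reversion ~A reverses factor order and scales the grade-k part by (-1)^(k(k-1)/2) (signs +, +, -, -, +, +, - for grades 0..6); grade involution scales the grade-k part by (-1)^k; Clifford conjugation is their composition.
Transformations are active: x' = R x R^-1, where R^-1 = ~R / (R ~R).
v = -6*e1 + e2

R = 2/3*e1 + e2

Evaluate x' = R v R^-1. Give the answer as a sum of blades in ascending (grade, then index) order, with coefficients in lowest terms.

~R = 2/3*e1 + e2, and R ~R = 13/9, so R^-1 = ~R / (13/9).
R v = -3 + 20/3*e1 e2
Answer: 42/13*e1 - 67/13*e2


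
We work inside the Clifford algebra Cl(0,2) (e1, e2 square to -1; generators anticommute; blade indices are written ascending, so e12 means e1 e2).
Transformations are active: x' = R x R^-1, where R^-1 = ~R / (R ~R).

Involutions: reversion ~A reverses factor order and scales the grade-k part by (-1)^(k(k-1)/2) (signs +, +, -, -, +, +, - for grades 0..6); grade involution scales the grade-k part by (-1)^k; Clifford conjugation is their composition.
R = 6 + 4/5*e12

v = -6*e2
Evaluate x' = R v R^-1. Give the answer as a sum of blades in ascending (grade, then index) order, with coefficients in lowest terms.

~R = 6 - 4/5*e12, and R ~R = 916/25, so R^-1 = ~R / (916/25).
R v = 24/5*e1 - 36*e2
Answer: 360/229*e1 - 1326/229*e2


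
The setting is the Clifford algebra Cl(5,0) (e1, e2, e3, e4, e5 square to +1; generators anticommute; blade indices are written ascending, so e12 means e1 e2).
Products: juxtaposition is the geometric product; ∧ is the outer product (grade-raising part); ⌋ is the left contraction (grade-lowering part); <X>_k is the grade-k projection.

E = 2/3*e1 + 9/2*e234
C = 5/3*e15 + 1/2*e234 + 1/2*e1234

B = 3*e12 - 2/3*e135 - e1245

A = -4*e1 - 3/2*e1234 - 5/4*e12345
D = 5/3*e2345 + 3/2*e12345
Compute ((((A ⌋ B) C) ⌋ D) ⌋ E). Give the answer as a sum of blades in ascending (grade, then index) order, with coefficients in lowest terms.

step 1: -12*e2 + 8/3*e35 + 4*e245
step 2: 40/9*e13 - 6*e34 - 2*e35 - 20/3*e124 + 20*e125 + 6*e134 + 2*e135 + 4/3*e245 + 4/3*e1245
step 3: -2/9*e3 + 2*e13 - 1/3*e24 + e25 - 30*e34 - 10*e35 - 3*e124 + 9*e125 + 20/3*e245
step 4: 135*e2 - 3/2*e3 + e24
Answer: 135*e2 - 3/2*e3 + e24


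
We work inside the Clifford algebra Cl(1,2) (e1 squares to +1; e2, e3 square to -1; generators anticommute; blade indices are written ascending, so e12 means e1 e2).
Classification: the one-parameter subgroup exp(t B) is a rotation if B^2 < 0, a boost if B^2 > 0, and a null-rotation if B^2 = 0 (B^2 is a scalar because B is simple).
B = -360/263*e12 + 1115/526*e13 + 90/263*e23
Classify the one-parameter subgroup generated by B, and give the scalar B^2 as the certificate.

B^2 term by term: the squares give (-360/263)^2*(e12)^2 + (1115/526)^2*(e13)^2 + (90/263)^2*(e23)^2 = 129600/69169*(+1) + 1243225/276676*(+1) + 8100/69169*(-1) = 25/4 (each basis 2-blade squares to minus the product of its generators' squares); cross terms between blades sharing an index anticommute and cancel. So B^2 = 25/4.
Answer: boost, certificate B^2 = 25/4. Check the certificate: B^2 = 25/4, and that sign is decisive whatever form B takes.


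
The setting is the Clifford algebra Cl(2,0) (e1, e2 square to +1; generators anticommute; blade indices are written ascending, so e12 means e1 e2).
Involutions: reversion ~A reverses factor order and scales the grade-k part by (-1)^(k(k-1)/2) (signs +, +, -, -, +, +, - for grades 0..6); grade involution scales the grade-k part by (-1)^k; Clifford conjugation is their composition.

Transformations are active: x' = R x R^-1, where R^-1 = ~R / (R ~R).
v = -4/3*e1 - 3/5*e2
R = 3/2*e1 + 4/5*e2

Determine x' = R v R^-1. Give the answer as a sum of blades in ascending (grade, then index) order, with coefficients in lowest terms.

~R = 3/2*e1 + 4/5*e2, and R ~R = 289/100, so R^-1 = ~R / (289/100).
R v = -62/25 + 1/6*e12
Answer: -1076/867*e1 - 1117/1445*e2


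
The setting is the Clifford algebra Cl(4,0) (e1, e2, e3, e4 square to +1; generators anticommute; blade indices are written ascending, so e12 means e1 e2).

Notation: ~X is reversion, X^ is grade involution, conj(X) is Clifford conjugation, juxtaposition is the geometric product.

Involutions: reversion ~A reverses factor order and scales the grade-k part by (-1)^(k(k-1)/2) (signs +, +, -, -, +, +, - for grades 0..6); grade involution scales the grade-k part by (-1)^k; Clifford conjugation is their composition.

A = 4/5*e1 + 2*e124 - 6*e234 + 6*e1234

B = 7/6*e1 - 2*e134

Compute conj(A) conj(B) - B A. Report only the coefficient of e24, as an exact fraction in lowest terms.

first term: 14/15 - 12*e2 + 12*e12 + 4*e23 - 7/3*e24 + 8/5*e34 + 7*e234 - 7*e1234
second term: 14/15 + 12*e2 - 12*e12 - 4*e23 + 7/3*e24 - 8/5*e34 + 7*e234 - 7*e1234
Answer: -14/3


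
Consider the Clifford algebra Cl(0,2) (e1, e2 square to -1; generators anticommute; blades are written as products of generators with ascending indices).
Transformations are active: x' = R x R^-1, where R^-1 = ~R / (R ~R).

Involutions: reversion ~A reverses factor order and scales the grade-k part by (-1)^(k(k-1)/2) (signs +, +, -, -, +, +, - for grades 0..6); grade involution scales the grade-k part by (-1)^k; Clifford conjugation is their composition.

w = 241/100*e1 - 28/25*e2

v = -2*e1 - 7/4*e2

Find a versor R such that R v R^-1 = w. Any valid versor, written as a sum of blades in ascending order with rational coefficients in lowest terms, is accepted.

Since q(v) = q(w) = -113/16, the sum R = v + w = 41/100*e1 - 287/100*e2 does the job whenever invertible.
Answer: 41/100*e1 - 287/100*e2


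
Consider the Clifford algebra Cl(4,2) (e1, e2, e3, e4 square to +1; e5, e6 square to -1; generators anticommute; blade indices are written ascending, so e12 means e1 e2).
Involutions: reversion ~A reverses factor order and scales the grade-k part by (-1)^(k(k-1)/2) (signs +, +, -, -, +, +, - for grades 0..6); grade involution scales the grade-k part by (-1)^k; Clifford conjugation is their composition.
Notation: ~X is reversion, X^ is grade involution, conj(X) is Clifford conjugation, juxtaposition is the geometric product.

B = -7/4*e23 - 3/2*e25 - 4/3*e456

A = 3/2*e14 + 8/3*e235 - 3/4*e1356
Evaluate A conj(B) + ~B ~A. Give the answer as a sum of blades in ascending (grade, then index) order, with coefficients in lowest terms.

first term: -4*e3 - 14/3*e5 - e134 - 2*e156 + 21/8*e1234 + 9/8*e1236 - 9/4*e1245 + 21/16*e1256 - 32/9*e2346
second term: 4*e3 + 14/3*e5 + e134 + 2*e156 - 21/8*e1234 - 9/8*e1236 + 9/4*e1245 - 21/16*e1256 - 32/9*e2346
Answer: -64/9*e2346


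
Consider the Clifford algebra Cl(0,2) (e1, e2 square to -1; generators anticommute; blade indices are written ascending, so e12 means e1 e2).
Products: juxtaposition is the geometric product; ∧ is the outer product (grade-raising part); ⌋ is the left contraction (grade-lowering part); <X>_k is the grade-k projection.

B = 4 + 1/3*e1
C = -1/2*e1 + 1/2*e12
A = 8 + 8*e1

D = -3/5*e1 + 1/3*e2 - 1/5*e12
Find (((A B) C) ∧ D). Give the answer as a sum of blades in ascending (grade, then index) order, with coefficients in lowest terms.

step 1: 88/3 + 104/3*e1
step 2: 52/3 - 44/3*e1 - 52/3*e2 + 44/3*e12
step 3: -52/5*e1 + 52/9*e2 - 844/45*e12
Answer: -52/5*e1 + 52/9*e2 - 844/45*e12


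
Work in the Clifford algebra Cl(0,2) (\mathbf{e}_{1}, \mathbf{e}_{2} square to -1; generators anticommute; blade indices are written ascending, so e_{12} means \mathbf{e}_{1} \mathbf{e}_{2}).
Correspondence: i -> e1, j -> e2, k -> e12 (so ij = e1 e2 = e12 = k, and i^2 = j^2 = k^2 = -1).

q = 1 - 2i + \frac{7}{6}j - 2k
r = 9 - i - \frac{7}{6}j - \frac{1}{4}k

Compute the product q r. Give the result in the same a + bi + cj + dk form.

In blades: q = 1 - 2 e_{1} + \frac{7}{6} e_{2} - 2 e_{12}, r = 9 - e_{1} - \frac{7}{6} e_{2} - \frac{1}{4} e_{12}.
Distribute q over r term by term (generator squares from the signature, products reordered to ascending indices): (1)*r = 9 - e_{1} - \frac{7}{6} e_{2} - \frac{1}{4} e_{12}; (-2 e_{1})*r = -2 - 18 e_{1} - \frac{1}{2} e_{2} + \frac{7}{3} e_{12}; (\frac{7}{6} e_{2})*r = \frac{49}{36} - \frac{7}{24} e_{1} + \frac{21}{2} e_{2} + \frac{7}{6} e_{12}; (-2 e_{12})*r = -\frac{1}{2} - \frac{7}{3} e_{1} + 2 e_{2} - 18 e_{12}.
Sum: \frac{283}{36} - \frac{173}{8} e_{1} + \frac{65}{6} e_{2} - \frac{59}{4} e_{12}; translating back through the correspondence:
Answer: \frac{283}{36} - \frac{173}{8}i + \frac{65}{6}j - \frac{59}{4}k


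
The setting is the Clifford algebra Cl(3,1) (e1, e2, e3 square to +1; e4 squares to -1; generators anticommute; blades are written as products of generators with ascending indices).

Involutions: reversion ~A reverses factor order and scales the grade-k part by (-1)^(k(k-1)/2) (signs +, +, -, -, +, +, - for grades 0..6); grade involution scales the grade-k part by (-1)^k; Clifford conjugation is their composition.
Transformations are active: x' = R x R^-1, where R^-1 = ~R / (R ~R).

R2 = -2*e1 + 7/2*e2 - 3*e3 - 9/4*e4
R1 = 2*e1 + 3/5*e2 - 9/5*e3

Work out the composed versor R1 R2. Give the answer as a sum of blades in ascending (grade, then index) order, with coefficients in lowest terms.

Distribute over the terms of R1 (each basis-blade product reordered to ascending indices, repeated generators contracted through their squares):
(2*e1) R2 = -4 + 7*e1 e2 - 6*e1 e3 - 9/2*e1 e4
(3/5*e2) R2 = 21/10 + 6/5*e1 e2 - 9/5*e2 e3 - 27/20*e2 e4
(-9/5*e3) R2 = 27/5 - 18/5*e1 e3 + 63/10*e2 e3 + 81/20*e3 e4
Summing the partial products and collecting blades:
Answer: 7/2 + 41/5*e1 e2 - 48/5*e1 e3 - 9/2*e1 e4 + 9/2*e2 e3 - 27/20*e2 e4 + 81/20*e3 e4


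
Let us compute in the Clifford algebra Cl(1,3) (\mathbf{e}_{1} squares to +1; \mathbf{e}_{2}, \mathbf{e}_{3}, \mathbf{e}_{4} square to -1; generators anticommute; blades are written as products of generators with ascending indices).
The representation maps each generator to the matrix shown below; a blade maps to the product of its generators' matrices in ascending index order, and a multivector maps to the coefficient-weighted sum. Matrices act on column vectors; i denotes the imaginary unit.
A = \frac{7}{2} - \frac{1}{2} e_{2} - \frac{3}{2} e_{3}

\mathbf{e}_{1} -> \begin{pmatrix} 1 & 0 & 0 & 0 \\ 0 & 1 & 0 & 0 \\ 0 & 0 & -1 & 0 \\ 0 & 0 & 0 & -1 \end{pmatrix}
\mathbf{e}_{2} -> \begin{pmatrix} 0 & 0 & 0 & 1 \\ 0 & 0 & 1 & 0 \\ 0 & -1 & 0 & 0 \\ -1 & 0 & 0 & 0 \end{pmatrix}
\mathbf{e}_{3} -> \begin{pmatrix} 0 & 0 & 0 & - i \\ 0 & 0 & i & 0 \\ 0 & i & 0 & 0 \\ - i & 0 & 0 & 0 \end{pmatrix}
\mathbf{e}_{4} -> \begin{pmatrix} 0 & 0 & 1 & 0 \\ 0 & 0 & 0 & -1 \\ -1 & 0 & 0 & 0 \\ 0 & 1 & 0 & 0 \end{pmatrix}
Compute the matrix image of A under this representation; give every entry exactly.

M = (\frac{7}{2})*1 + (-\frac{1}{2})*rho(e_{2}) + (-\frac{3}{2})*rho(e_{3}), summed entrywise (1 is the identity matrix):
Answer: \begin{pmatrix} \frac{7}{2} & 0 & 0 & - \frac{1}{2} + \frac{3 i}{2} \\ 0 & \frac{7}{2} & - \frac{1}{2} - \frac{3 i}{2} & 0 \\ 0 & \frac{1}{2} - \frac{3 i}{2} & \frac{7}{2} & 0 \\ \frac{1}{2} + \frac{3 i}{2} & 0 & 0 & \frac{7}{2} \end{pmatrix}


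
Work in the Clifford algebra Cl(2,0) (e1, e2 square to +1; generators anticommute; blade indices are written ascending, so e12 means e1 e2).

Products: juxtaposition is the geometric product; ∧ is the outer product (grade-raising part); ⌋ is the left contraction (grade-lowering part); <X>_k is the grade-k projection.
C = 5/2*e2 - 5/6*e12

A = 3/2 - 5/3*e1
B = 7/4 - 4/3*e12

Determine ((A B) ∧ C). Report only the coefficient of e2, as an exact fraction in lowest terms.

step 1: 21/8 - 35/12*e1 + 20/9*e2 - 2*e12
step 2: 105/16*e2 - 455/48*e12
Answer: 105/16


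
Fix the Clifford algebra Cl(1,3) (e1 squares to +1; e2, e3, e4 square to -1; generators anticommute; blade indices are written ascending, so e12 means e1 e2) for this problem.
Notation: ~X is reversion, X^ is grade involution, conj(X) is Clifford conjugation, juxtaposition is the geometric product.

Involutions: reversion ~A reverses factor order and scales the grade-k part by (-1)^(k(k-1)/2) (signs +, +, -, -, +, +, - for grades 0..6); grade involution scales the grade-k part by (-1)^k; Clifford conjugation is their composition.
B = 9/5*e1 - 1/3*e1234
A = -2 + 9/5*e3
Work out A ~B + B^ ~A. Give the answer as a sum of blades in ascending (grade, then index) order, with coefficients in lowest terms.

first term: -18/5*e1 - 81/25*e13 + 3/5*e124 + 2/3*e1234
second term: 18/5*e1 - 81/25*e13 - 3/5*e124 + 2/3*e1234
Answer: -162/25*e13 + 4/3*e1234


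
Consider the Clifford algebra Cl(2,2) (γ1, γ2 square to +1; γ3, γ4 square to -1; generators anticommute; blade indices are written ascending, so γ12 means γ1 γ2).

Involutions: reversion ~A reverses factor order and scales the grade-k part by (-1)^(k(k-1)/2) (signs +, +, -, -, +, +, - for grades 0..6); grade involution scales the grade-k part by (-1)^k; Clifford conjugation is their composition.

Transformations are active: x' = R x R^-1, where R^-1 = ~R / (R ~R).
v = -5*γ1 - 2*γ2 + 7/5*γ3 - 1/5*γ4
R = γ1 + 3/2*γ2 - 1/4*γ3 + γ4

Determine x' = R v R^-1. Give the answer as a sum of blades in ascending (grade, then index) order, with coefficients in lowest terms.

~R = γ1 + 3/2*γ2 - 1/4*γ3 + γ4, and R ~R = 35/16, so R^-1 = ~R / (35/16).
R v = -149/20 + 11/2*γ12 + 3/20*γ13 + 24/5*γ14 + 8/5*γ23 + 17/10*γ24 - 27/20*γ34
Answer: -317/175*γ1 - 1438/175*γ2 + 53/175*γ3 - 1157/175*γ4


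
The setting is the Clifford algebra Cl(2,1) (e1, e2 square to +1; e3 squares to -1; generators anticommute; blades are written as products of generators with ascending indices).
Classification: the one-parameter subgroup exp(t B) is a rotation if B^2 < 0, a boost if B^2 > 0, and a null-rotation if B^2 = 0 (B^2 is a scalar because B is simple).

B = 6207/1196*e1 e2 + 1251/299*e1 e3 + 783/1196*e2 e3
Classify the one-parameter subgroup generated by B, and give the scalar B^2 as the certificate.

B^2 term by term: the squares give (6207/1196)^2*(e1 e2)^2 + (1251/299)^2*(e1 e3)^2 + (783/1196)^2*(e2 e3)^2 = 38526849/1430416*(-1) + 1565001/89401*(+1) + 613089/1430416*(+1) = -9 (each basis 2-blade squares to minus the product of its generators' squares); cross terms between blades sharing an index anticommute and cancel. So B^2 = -9.
Answer: rotation, certificate B^2 = -9. No conjugation can change B^2 = -9; the sign gives the class.


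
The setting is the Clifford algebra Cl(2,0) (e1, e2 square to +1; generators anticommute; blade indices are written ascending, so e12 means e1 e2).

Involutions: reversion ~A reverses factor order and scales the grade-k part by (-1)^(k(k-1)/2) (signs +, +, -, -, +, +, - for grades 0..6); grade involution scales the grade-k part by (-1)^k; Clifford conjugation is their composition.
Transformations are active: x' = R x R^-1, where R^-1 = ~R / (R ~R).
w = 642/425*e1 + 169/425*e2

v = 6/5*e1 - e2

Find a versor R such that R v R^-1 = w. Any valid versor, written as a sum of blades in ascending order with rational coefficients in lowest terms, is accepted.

Sketch: the shared square 61/25 makes R = v + w = 1152/425*e1 - 256/425*e2 the natural versor; its sandwich fixes that direction, negates (v - w)/2, and sends v to w.
Answer: 1152/425*e1 - 256/425*e2


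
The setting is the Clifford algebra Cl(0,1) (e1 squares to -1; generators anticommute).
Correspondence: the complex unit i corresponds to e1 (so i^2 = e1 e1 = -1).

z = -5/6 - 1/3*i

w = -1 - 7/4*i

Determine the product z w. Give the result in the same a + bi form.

In blades: z = -5/6 - 1/3*e1, w = -1 - 7/4*e1.
Distribute z over w term by term (generator squares from the signature, products reordered to ascending indices): (-5/6)*w = 5/6 + 35/24*e1; (-1/3*e1)*w = -7/12 + 1/3*e1.
Sum: 1/4 + 43/24*e1; translating back through the correspondence:
Answer: 1/4 + 43/24*i


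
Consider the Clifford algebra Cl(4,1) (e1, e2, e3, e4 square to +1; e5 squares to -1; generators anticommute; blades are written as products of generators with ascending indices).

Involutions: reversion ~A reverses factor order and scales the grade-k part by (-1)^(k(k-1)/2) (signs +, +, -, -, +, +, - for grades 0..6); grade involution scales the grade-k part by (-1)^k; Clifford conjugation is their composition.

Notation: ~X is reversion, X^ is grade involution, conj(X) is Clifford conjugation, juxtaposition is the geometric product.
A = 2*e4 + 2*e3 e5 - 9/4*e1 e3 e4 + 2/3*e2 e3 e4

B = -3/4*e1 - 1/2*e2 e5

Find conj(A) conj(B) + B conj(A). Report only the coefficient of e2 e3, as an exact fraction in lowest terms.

first term: 3/2*e1 e4 + e2 e3 - 27/16*e3 e4 - 3/2*e1 e3 e5 + e2 e4 e5 + 1/3*e3 e4 e5 - 1/2*e1 e2 e3 e4 - 9/8*e1 e2 e3 e4 e5
second term: 3/2*e1 e4 + e2 e3 + 27/16*e3 e4 + 3/2*e1 e3 e5 - e2 e4 e5 + 1/3*e3 e4 e5 - 1/2*e1 e2 e3 e4 + 9/8*e1 e2 e3 e4 e5
Answer: 2


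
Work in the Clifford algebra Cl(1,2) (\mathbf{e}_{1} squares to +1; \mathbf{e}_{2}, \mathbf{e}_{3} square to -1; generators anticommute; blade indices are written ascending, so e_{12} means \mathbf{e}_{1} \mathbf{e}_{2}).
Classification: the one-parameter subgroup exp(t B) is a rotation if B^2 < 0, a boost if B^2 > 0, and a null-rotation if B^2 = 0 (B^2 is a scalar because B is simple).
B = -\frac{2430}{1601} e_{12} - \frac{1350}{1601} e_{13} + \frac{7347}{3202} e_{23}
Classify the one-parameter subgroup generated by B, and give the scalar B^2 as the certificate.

B^2 term by term: the squares give (-\frac{2430}{1601})^2*(e_{12})^2 + (-\frac{1350}{1601})^2*(e_{13})^2 + (\frac{7347}{3202})^2*(e_{23})^2 = \frac{5904900}{2563201}*(+1) + \frac{1822500}{2563201}*(+1) + \frac{53978409}{10252804}*(-1) = -\frac{9}{4} (each basis 2-blade squares to minus the product of its generators' squares); cross terms between blades sharing an index anticommute and cancel. So B^2 = -\frac{9}{4}.
Answer: rotation, certificate B^2 = -\frac{9}{4}. Note: conjugating B changes its blade decomposition but never the scalar B^2 = -\frac{9}{4}, whose sign settles the classification.


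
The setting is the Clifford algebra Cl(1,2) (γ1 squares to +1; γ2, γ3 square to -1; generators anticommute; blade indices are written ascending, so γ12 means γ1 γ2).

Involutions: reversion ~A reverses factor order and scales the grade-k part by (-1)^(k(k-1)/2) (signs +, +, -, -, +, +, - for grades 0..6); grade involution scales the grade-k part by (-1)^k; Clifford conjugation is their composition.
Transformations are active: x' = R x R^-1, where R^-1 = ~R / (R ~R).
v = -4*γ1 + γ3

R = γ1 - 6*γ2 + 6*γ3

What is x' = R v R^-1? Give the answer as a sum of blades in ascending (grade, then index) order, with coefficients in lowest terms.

~R = γ1 - 6*γ2 + 6*γ3, and R ~R = -71, so R^-1 = ~R / (-71).
R v = -10 - 24*γ12 + 25*γ13 - 6*γ23
Answer: 304/71*γ1 - 120/71*γ2 + 49/71*γ3


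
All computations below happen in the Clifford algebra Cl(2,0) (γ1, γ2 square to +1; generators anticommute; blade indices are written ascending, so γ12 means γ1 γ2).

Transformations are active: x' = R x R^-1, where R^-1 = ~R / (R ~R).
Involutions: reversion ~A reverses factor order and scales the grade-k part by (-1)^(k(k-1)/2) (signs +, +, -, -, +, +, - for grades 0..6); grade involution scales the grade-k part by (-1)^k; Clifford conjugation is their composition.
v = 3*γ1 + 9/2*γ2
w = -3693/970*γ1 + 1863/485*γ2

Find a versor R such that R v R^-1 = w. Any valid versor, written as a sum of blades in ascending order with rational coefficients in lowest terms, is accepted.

Construction: equal norms (both 117/4) license R = v + w = -783/970*γ1 + 8091/970*γ2 — nothing changes along that direction, while (v - w)/2 changes sign, so v maps onto w.
Answer: -783/970*γ1 + 8091/970*γ2


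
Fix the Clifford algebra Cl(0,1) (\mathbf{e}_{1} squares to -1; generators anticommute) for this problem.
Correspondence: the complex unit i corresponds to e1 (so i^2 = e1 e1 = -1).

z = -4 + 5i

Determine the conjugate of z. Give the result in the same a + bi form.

In blades: z = -4 + 5 e_{1}.
Conjugation here is Clifford conjugation: the scalar is fixed and the grade-1 and grade-2 blades all flip sign, giving -4 - 5 e_{1}; translating back:
Answer: -4 - 5i


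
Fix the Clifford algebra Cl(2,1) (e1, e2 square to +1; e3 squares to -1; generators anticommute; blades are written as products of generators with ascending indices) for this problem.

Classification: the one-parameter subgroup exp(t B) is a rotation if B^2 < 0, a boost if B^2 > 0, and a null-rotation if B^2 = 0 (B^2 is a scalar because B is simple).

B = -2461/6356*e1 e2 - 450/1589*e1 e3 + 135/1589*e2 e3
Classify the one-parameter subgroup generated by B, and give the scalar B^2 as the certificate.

B^2 term by term: the squares give (-2461/6356)^2*(e1 e2)^2 + (-450/1589)^2*(e1 e3)^2 + (135/1589)^2*(e2 e3)^2 = 6056521/40398736*(-1) + 202500/2524921*(+1) + 18225/2524921*(+1) = -1/16 (each basis 2-blade squares to minus the product of its generators' squares); cross terms between blades sharing an index anticommute and cancel. So B^2 = -1/16.
Answer: rotation, certificate B^2 = -1/16. No conjugation can change B^2 = -1/16; the sign gives the class.


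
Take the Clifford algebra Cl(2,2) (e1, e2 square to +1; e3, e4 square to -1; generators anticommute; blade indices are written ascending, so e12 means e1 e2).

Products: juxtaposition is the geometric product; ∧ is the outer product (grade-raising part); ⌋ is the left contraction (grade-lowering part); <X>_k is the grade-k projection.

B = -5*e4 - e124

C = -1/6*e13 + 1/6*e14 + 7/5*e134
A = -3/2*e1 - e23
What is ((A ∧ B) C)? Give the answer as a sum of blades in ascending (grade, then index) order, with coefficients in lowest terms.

step 1: 15/2*e14 + 5*e234
step 2: 5/4 - 21/2*e3 + 7*e12 - 5/4*e34 + 5/6*e123 + 5/6*e124
Answer: 5/4 - 21/2*e3 + 7*e12 - 5/4*e34 + 5/6*e123 + 5/6*e124
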